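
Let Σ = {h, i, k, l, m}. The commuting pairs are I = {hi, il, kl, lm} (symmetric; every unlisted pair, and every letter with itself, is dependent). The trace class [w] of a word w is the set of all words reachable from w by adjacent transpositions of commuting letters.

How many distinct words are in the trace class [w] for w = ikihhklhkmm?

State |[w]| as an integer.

drop 0:i onto floor
drop 1:k onto {0:i}
drop 2:i onto {1:k}
drop 3:h onto {1:k}
drop 4:h onto {3:h}
drop 5:k onto {2:i, 4:h}
drop 6:l onto {4:h}
drop 7:h onto {5:k, 6:l}
drop 8:k onto {7:h}
drop 9:m onto {8:k}
drop 10:m onto {9:m}
ground layer = {0:i}
drop-orders for the pieces not yet dropped (sum over which currently-grounded one goes next):
  1 to go: {10} 1
  2 to go: {9,10} 1
  3 to go: {8,9,10} 1
  4 to go: {7,8,9,10} 1
  5 to go: {5,7,8,9,10} 1  {6,7,8,9,10} 1
  6 to go: {2,5,7,8,9,10} 1  {5,6,7,8,9,10} 2
  7 to go: {2,5,6,7,8,9,10} 3  {4,5,6,7,8,9,10} 2
  8 to go: {2,4,5,6,7,8,9,10} 5  {3,4,5,6,7,8,9,10} 2
  9 to go: {2,3,4,5,6,7,8,9,10} 7
  if 0:i drops first: 7 orders

7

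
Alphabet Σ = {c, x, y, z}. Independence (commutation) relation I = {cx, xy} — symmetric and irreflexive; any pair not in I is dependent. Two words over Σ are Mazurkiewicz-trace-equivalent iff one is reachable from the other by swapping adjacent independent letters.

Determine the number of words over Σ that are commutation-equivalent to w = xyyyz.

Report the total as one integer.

0(x) covers ∅
1(y) covers ∅
2(y) covers 1:y
3(y) covers 2:y
4(z) covers 0:x, 3:y
floor of heap: 0:x, 1:y
completions by unplaced set U, small U first (add the entries for U minus each lowest piece of U):
  |U|=1: {4}:1
  |U|=2: {0,4}:1  {3,4}:1
  |U|=3: {0,3,4}:2  {2,3,4}:1
  start at 0(x): 1
  start at 1(y): 3
sum over floor = 4

4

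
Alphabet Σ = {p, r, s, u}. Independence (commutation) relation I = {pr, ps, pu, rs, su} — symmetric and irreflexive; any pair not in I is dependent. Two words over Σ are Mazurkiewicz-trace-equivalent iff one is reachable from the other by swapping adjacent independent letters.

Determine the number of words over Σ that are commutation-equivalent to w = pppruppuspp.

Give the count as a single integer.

piece 0:p — minimal
piece 1:p rests on {0:p}
piece 2:p rests on {1:p}
piece 3:r — minimal
piece 4:u rests on {3:r}
piece 5:p rests on {2:p}
piece 6:p rests on {5:p}
piece 7:u rests on {4:u}
piece 8:s — minimal
piece 9:p rests on {6:p}
piece 10:p rests on {9:p}
minimal pieces: {0:p, 3:r, 8:s}
ways to finish when only these pieces remain (= sum over removing one remaining piece with nothing left below it):
  1 left: {7}→1  {8}→1  {10}→1
  2 left: {4,7}→1  {7,8}→2  {7,10}→2  {8,10}→2  {9,10}→1
  3 left: {3,4,7}→1  {4,7,8}→3  {4,7,10}→3  {6,9,10}→1  {7,8,10}→6  {7,9,10}→3  {8,9,10}→3
  4 left: {3,4,7,8}→4  {3,4,7,10}→4  {4,7,8,10}→12  {4,7,9,10}→6  {5,6,9,10}→1  {6,7,9,10}→4  {6,8,9,10}→4  {7,8,9,10}→12
  5 left: {2,5,6,9,10}→1  {3,4,7,8,10}→20  {3,4,7,9,10}→10  {4,6,7,9,10}→10  {4,7,8,9,10}→30  {5,6,7,9,10}→5  {5,6,8,9,10}→5  {6,7,8,9,10}→20
  6 left: {1,2,5,6,9,10}→1  {2,5,6,7,9,10}→6  {2,5,6,8,9,10}→6  {3,4,6,7,9,10}→20  {3,4,7,8,9,10}→60  {4,5,6,7,9,10}→15  {4,6,7,8,9,10}→60  {5,6,7,8,9,10}→30
  7 left: {0,1,2,5,6,9,10}→1  {1,2,5,6,7,9,10}→7  {1,2,5,6,8,9,10}→7  {2,4,5,6,7,9,10}→21  {2,5,6,7,8,9,10}→42  {3,4,5,6,7,9,10}→35  {3,4,6,7,8,9,10}→140  {4,5,6,7,8,9,10}→105
  8 left: {0,1,2,5,6,7,9,10}→8  {0,1,2,5,6,8,9,10}→8  {1,2,4,5,6,7,9,10}→28  {1,2,5,6,7,8,9,10}→56  {2,3,4,5,6,7,9,10}→56  {2,4,5,6,7,8,9,10}→168  {3,4,5,6,7,8,9,10}→280
  9 left: {0,1,2,4,5,6,7,9,10}→36  {0,1,2,5,6,7,8,9,10}→72  {1,2,3,4,5,6,7,9,10}→84  {1,2,4,5,6,7,8,9,10}→252  {2,3,4,5,6,7,8,9,10}→504
  placing 0:p first → 840 extensions
  placing 3:r first → 360 extensions
  placing 8:s first → 120 extensions
total linear extensions = 1320

1320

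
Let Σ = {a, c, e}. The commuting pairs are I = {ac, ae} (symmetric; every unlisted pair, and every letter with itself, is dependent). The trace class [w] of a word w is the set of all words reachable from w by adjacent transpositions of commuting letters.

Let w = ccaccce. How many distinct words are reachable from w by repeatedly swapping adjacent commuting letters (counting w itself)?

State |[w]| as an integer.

drop 0:c onto floor
drop 1:c onto {0:c}
drop 2:a onto floor
drop 3:c onto {1:c}
drop 4:c onto {3:c}
drop 5:c onto {4:c}
drop 6:e onto {5:c}
ground layer = {0:c, 2:a}
drop-orders for the pieces not yet dropped (sum over which currently-grounded one goes next):
  1 to go: {2} 1  {6} 1
  2 to go: {2,6} 2  {5,6} 1
  3 to go: {2,5,6} 3  {4,5,6} 1
  4 to go: {2,4,5,6} 4  {3,4,5,6} 1
  5 to go: {1,3,4,5,6} 1  {2,3,4,5,6} 5
  if 0:c drops first: 6 orders
  if 2:a drops first: 1 orders
heap linearizations: 7

7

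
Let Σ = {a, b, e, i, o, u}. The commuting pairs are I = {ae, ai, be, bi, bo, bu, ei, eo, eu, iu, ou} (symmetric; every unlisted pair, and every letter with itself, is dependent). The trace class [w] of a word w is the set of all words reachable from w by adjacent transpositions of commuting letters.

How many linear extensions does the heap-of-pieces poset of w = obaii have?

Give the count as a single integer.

9

0(o) covers ∅
1(b) covers ∅
2(a) covers 0:o, 1:b
3(i) covers 0:o
4(i) covers 3:i
floor of heap: 0:o, 1:b
completions by unplaced set U, small U first (add the entries for U minus each lowest piece of U):
  |U|=1: {2}:1  {4}:1
  |U|=2: {1,2}:1  {2,4}:2  {3,4}:1
  |U|=3: {1,2,4}:3  {2,3,4}:3
  start at 0(o): 6
  start at 1(b): 3
sum over floor = 9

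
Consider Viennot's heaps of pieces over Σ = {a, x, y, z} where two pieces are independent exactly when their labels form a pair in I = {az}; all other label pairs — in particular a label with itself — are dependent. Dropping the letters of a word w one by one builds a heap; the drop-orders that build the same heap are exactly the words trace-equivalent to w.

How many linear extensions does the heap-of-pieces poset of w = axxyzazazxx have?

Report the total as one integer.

10

drop 0:a onto floor
drop 1:x onto {0:a}
drop 2:x onto {1:x}
drop 3:y onto {2:x}
drop 4:z onto {3:y}
drop 5:a onto {3:y}
drop 6:z onto {4:z}
drop 7:a onto {5:a}
drop 8:z onto {6:z}
drop 9:x onto {7:a, 8:z}
drop 10:x onto {9:x}
ground layer = {0:a}
drop-orders for the pieces not yet dropped (sum over which currently-grounded one goes next):
  1 to go: {10} 1
  2 to go: {9,10} 1
  3 to go: {7,9,10} 1  {8,9,10} 1
  4 to go: {5,7,9,10} 1  {6,8,9,10} 1  {7,8,9,10} 2
  5 to go: {4,6,8,9,10} 1  {5,7,8,9,10} 3  {6,7,8,9,10} 3
  6 to go: {4,6,7,8,9,10} 4  {5,6,7,8,9,10} 6
  7 to go: {4,5,6,7,8,9,10} 10
  8 to go: {3,4,5,6,7,8,9,10} 10
  9 to go: {2,3,4,5,6,7,8,9,10} 10
  if 0:a drops first: 10 orders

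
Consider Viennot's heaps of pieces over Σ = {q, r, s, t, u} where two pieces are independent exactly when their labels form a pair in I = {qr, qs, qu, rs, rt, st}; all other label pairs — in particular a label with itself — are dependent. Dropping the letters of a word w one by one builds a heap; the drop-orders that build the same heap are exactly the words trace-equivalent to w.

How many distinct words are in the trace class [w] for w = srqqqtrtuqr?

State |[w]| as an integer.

0(s) covers ∅
1(r) covers ∅
2(q) covers ∅
3(q) covers 2:q
4(q) covers 3:q
5(t) covers 4:q
6(r) covers 1:r
7(t) covers 5:t
8(u) covers 0:s, 6:r, 7:t
9(q) covers 7:t
10(r) covers 8:u
floor of heap: 0:s, 1:r, 2:q
completions by unplaced set U, small U first (add the entries for U minus each lowest piece of U):
  |U|=1: {9}:1  {10}:1
  |U|=2: {8,10}:1  {9,10}:2
  |U|=3: {0,8,10}:1  {6,8,10}:1  {8,9,10}:3
  |U|=4: {0,6,8,10}:2  {0,8,9,10}:4  {1,6,8,10}:1  {6,8,9,10}:4  {7,8,9,10}:3
  |U|=5: {0,1,6,8,10}:3  {0,6,8,9,10}:10  {0,7,8,9,10}:7  {1,6,8,9,10}:5  {5,7,8,9,10}:3  {6,7,8,9,10}:7
  |U|=6: {0,1,6,8,9,10}:18  {0,5,7,8,9,10}:10  {0,6,7,8,9,10}:24  {1,6,7,8,9,10}:12  {4,5,7,8,9,10}:3  {5,6,7,8,9,10}:10
  |U|=7: {0,1,6,7,8,9,10}:54  {0,4,5,7,8,9,10}:13  {0,5,6,7,8,9,10}:44  {1,5,6,7,8,9,10}:22  {3,4,5,7,8,9,10}:3  {4,5,6,7,8,9,10}:13
  |U|=8: {0,1,5,6,7,8,9,10}:120  {0,3,4,5,7,8,9,10}:16  {0,4,5,6,7,8,9,10}:70  {1,4,5,6,7,8,9,10}:35  {2,3,4,5,7,8,9,10}:3  {3,4,5,6,7,8,9,10}:16
  |U|=9: {0,1,4,5,6,7,8,9,10}:225  {0,2,3,4,5,7,8,9,10}:19  {0,3,4,5,6,7,8,9,10}:102  {1,3,4,5,6,7,8,9,10}:51  {2,3,4,5,6,7,8,9,10}:19
  start at 0(s): 70
  start at 1(r): 140
  start at 2(q): 378
sum over floor = 588

588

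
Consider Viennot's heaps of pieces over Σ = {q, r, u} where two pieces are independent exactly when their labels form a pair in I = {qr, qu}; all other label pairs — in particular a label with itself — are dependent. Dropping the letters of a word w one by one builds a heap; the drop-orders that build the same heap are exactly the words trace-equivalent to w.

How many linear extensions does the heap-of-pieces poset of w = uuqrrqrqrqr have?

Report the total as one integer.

#0=u has no predecessor
#1=u depends on [0:u]
#2=q has no predecessor
#3=r depends on [1:u]
#4=r depends on [3:r]
#5=q depends on [2:q]
#6=r depends on [4:r]
#7=q depends on [5:q]
#8=r depends on [6:r]
#9=q depends on [7:q]
#10=r depends on [8:r]
sources: [0:u, 2:q]
N(rest) = Σ N(rest − s) over sources s of rest; N(one piece) = 1:
  size 1 → [9]=1  [10]=1
  size 2 → [7,9]=1  [8,10]=1  [9,10]=2
  size 3 → [5,7,9]=1  [6,8,10]=1  [7,9,10]=3  [8,9,10]=3
  size 4 → [2,5,7,9]=1  [4,6,8,10]=1  [5,7,9,10]=4  [6,8,9,10]=4  [7,8,9,10]=6
  size 5 → [2,5,7,9,10]=5  [3,4,6,8,10]=1  [4,6,8,9,10]=5  [5,7,8,9,10]=10  [6,7,8,9,10]=10
  size 6 → [1,3,4,6,8,10]=1  [2,5,7,8,9,10]=15  [3,4,6,8,9,10]=6  [4,6,7,8,9,10]=15  [5,6,7,8,9,10]=20
  size 7 → [0,1,3,4,6,8,10]=1  [1,3,4,6,8,9,10]=7  [2,5,6,7,8,9,10]=35  [3,4,6,7,8,9,10]=21  [4,5,6,7,8,9,10]=35
  size 8 → [0,1,3,4,6,8,9,10]=8  [1,3,4,6,7,8,9,10]=28  [2,4,5,6,7,8,9,10]=70  [3,4,5,6,7,8,9,10]=56
  size 9 → [0,1,3,4,6,7,8,9,10]=36  [1,3,4,5,6,7,8,9,10]=84  [2,3,4,5,6,7,8,9,10]=126
  first=0(u) contributes 210
  first=2(q) contributes 120
|[w]| = 330

330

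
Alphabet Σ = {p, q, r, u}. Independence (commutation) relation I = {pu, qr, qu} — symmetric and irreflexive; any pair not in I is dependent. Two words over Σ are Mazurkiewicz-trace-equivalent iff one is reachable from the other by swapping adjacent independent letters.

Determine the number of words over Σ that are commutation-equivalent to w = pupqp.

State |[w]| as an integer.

5

#0=p has no predecessor
#1=u has no predecessor
#2=p depends on [0:p]
#3=q depends on [2:p]
#4=p depends on [3:q]
sources: [0:p, 1:u]
N(rest) = Σ N(rest − s) over sources s of rest; N(one piece) = 1:
  size 1 → [1]=1  [4]=1
  size 2 → [1,4]=2  [3,4]=1
  size 3 → [1,3,4]=3  [2,3,4]=1
  first=0(p) contributes 4
  first=1(u) contributes 1
|[w]| = 5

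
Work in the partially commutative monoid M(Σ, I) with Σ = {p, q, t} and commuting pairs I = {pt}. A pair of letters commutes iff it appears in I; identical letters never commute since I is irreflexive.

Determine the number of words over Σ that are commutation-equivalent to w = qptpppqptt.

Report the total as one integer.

drop 0:q onto floor
drop 1:p onto {0:q}
drop 2:t onto {0:q}
drop 3:p onto {1:p}
drop 4:p onto {3:p}
drop 5:p onto {4:p}
drop 6:q onto {2:t, 5:p}
drop 7:p onto {6:q}
drop 8:t onto {6:q}
drop 9:t onto {8:t}
ground layer = {0:q}
drop-orders for the pieces not yet dropped (sum over which currently-grounded one goes next):
  1 to go: {7} 1  {9} 1
  2 to go: {7,9} 2  {8,9} 1
  3 to go: {7,8,9} 3
  4 to go: {6,7,8,9} 3
  5 to go: {2,6,7,8,9} 3  {5,6,7,8,9} 3
  6 to go: {2,5,6,7,8,9} 6  {4,5,6,7,8,9} 3
  7 to go: {2,4,5,6,7,8,9} 9  {3,4,5,6,7,8,9} 3
  8 to go: {1,3,4,5,6,7,8,9} 3  {2,3,4,5,6,7,8,9} 12
  if 0:q drops first: 15 orders

15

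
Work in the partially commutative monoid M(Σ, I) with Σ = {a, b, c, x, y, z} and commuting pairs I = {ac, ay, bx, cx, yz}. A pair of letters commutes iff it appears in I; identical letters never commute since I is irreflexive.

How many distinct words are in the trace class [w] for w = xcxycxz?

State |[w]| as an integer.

0(x) covers ∅
1(c) covers ∅
2(x) covers 0:x
3(y) covers 1:c, 2:x
4(c) covers 3:y
5(x) covers 3:y
6(z) covers 4:c, 5:x
floor of heap: 0:x, 1:c
completions by unplaced set U, small U first (add the entries for U minus each lowest piece of U):
  |U|=1: {6}:1
  |U|=2: {4,6}:1  {5,6}:1
  |U|=3: {4,5,6}:2
  |U|=4: {3,4,5,6}:2
  |U|=5: {1,3,4,5,6}:2  {2,3,4,5,6}:2
  start at 0(x): 4
  start at 1(c): 2
sum over floor = 6

6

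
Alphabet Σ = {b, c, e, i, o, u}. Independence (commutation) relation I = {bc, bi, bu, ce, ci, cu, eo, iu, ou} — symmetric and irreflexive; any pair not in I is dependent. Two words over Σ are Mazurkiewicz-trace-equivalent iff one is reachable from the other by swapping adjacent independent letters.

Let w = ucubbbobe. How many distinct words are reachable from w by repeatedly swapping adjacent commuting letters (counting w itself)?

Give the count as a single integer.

112

#0=u has no predecessor
#1=c has no predecessor
#2=u depends on [0:u]
#3=b has no predecessor
#4=b depends on [3:b]
#5=b depends on [4:b]
#6=o depends on [1:c, 5:b]
#7=b depends on [6:o]
#8=e depends on [2:u, 7:b]
sources: [0:u, 1:c, 3:b]
N(rest) = Σ N(rest − s) over sources s of rest; N(one piece) = 1:
  size 1 → [8]=1
  size 2 → [2,8]=1  [7,8]=1
  size 3 → [0,2,8]=1  [2,7,8]=2  [6,7,8]=1
  size 4 → [0,2,7,8]=3  [1,6,7,8]=1  [2,6,7,8]=3  [5,6,7,8]=1
  size 5 → [0,2,6,7,8]=6  [1,2,6,7,8]=4  [1,5,6,7,8]=2  [2,5,6,7,8]=4  [4,5,6,7,8]=1
  size 6 → [0,1,2,6,7,8]=10  [0,2,5,6,7,8]=10  [1,2,5,6,7,8]=10  [1,4,5,6,7,8]=3  [2,4,5,6,7,8]=5  [3,4,5,6,7,8]=1
  size 7 → [0,1,2,5,6,7,8]=30  [0,2,4,5,6,7,8]=15  [1,2,4,5,6,7,8]=18  [1,3,4,5,6,7,8]=4  [2,3,4,5,6,7,8]=6
  first=0(u) contributes 28
  first=1(c) contributes 21
  first=3(b) contributes 63
|[w]| = 112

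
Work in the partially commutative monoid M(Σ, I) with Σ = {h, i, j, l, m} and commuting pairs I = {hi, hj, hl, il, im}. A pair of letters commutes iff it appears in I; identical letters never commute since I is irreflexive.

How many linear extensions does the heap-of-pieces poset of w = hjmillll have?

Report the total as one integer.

piece 0:h — minimal
piece 1:j — minimal
piece 2:m rests on {0:h, 1:j}
piece 3:i rests on {1:j}
piece 4:l rests on {2:m}
piece 5:l rests on {4:l}
piece 6:l rests on {5:l}
piece 7:l rests on {6:l}
minimal pieces: {0:h, 1:j}
ways to finish when only these pieces remain (= sum over removing one remaining piece with nothing left below it):
  1 left: {3}→1  {7}→1
  2 left: {3,7}→2  {6,7}→1
  3 left: {3,6,7}→3  {5,6,7}→1
  4 left: {3,5,6,7}→4  {4,5,6,7}→1
  5 left: {2,4,5,6,7}→1  {3,4,5,6,7}→5
  6 left: {0,2,4,5,6,7}→1  {2,3,4,5,6,7}→6
  placing 0:h first → 6 extensions
  placing 1:j first → 7 extensions
total linear extensions = 13

13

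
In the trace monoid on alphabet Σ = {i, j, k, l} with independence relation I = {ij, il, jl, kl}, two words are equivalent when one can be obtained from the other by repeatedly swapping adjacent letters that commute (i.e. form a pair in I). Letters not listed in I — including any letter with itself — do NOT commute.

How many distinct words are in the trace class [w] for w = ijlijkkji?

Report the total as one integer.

piece 0:i — minimal
piece 1:j — minimal
piece 2:l — minimal
piece 3:i rests on {0:i}
piece 4:j rests on {1:j}
piece 5:k rests on {3:i, 4:j}
piece 6:k rests on {5:k}
piece 7:j rests on {6:k}
piece 8:i rests on {6:k}
minimal pieces: {0:i, 1:j, 2:l}
ways to finish when only these pieces remain (= sum over removing one remaining piece with nothing left below it):
  1 left: {2}→1  {7}→1  {8}→1
  2 left: {2,7}→2  {2,8}→2  {7,8}→2
  3 left: {2,7,8}→6  {6,7,8}→2
  4 left: {2,6,7,8}→8  {5,6,7,8}→2
  5 left: {2,5,6,7,8}→10  {3,5,6,7,8}→2  {4,5,6,7,8}→2
  6 left: {0,3,5,6,7,8}→2  {1,4,5,6,7,8}→2  {2,3,5,6,7,8}→12  {2,4,5,6,7,8}→12  {3,4,5,6,7,8}→4
  7 left: {0,2,3,5,6,7,8}→14  {0,3,4,5,6,7,8}→6  {1,2,4,5,6,7,8}→14  {1,3,4,5,6,7,8}→6  {2,3,4,5,6,7,8}→28
  placing 0:i first → 48 extensions
  placing 1:j first → 48 extensions
  placing 2:l first → 12 extensions
total linear extensions = 108

108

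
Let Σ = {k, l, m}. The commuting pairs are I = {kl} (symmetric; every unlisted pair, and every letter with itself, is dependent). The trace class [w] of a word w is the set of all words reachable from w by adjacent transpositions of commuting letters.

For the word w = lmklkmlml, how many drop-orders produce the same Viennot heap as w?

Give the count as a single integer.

drop 0:l onto floor
drop 1:m onto {0:l}
drop 2:k onto {1:m}
drop 3:l onto {1:m}
drop 4:k onto {2:k}
drop 5:m onto {3:l, 4:k}
drop 6:l onto {5:m}
drop 7:m onto {6:l}
drop 8:l onto {7:m}
ground layer = {0:l}
drop-orders for the pieces not yet dropped (sum over which currently-grounded one goes next):
  1 to go: {8} 1
  2 to go: {7,8} 1
  3 to go: {6,7,8} 1
  4 to go: {5,6,7,8} 1
  5 to go: {3,5,6,7,8} 1  {4,5,6,7,8} 1
  6 to go: {2,4,5,6,7,8} 1  {3,4,5,6,7,8} 2
  7 to go: {2,3,4,5,6,7,8} 3
  if 0:l drops first: 3 orders

3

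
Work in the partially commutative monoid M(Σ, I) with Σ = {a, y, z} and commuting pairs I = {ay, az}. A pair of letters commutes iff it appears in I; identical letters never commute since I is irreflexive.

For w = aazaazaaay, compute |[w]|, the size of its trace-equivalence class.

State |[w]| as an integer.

#0=a has no predecessor
#1=a depends on [0:a]
#2=z has no predecessor
#3=a depends on [1:a]
#4=a depends on [3:a]
#5=z depends on [2:z]
#6=a depends on [4:a]
#7=a depends on [6:a]
#8=a depends on [7:a]
#9=y depends on [5:z]
sources: [0:a, 2:z]
N(rest) = Σ N(rest − s) over sources s of rest; N(one piece) = 1:
  size 1 → [8]=1  [9]=1
  size 2 → [5,9]=1  [7,8]=1  [8,9]=2
  size 3 → [2,5,9]=1  [5,8,9]=3  [6,7,8]=1  [7,8,9]=3
  size 4 → [2,5,8,9]=4  [4,6,7,8]=1  [5,7,8,9]=6  [6,7,8,9]=4
  size 5 → [2,5,7,8,9]=10  [3,4,6,7,8]=1  [4,6,7,8,9]=5  [5,6,7,8,9]=10
  size 6 → [1,3,4,6,7,8]=1  [2,5,6,7,8,9]=20  [3,4,6,7,8,9]=6  [4,5,6,7,8,9]=15
  size 7 → [0,1,3,4,6,7,8]=1  [1,3,4,6,7,8,9]=7  [2,4,5,6,7,8,9]=35  [3,4,5,6,7,8,9]=21
  size 8 → [0,1,3,4,6,7,8,9]=8  [1,3,4,5,6,7,8,9]=28  [2,3,4,5,6,7,8,9]=56
  first=0(a) contributes 84
  first=2(z) contributes 36
|[w]| = 120

120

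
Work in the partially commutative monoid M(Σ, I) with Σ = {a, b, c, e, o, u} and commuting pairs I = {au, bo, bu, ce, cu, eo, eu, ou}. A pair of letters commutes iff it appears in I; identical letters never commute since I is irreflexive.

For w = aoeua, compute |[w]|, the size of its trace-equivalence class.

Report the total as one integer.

10

drop 0:a onto floor
drop 1:o onto {0:a}
drop 2:e onto {0:a}
drop 3:u onto floor
drop 4:a onto {1:o, 2:e}
ground layer = {0:a, 3:u}
drop-orders for the pieces not yet dropped (sum over which currently-grounded one goes next):
  1 to go: {3} 1  {4} 1
  2 to go: {1,4} 1  {2,4} 1  {3,4} 2
  3 to go: {1,2,4} 2  {1,3,4} 3  {2,3,4} 3
  if 0:a drops first: 8 orders
  if 3:u drops first: 2 orders
heap linearizations: 10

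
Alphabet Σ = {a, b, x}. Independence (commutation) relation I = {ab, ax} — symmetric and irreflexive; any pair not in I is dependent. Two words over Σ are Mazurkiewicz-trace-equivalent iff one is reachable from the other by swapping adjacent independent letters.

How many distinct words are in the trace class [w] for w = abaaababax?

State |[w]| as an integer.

210

drop 0:a onto floor
drop 1:b onto floor
drop 2:a onto {0:a}
drop 3:a onto {2:a}
drop 4:a onto {3:a}
drop 5:b onto {1:b}
drop 6:a onto {4:a}
drop 7:b onto {5:b}
drop 8:a onto {6:a}
drop 9:x onto {7:b}
ground layer = {0:a, 1:b}
drop-orders for the pieces not yet dropped (sum over which currently-grounded one goes next):
  1 to go: {8} 1  {9} 1
  2 to go: {6,8} 1  {7,9} 1  {8,9} 2
  3 to go: {4,6,8} 1  {5,7,9} 1  {6,8,9} 3  {7,8,9} 3
  4 to go: {1,5,7,9} 1  {3,4,6,8} 1  {4,6,8,9} 4  {5,7,8,9} 4  {6,7,8,9} 6
  5 to go: {1,5,7,8,9} 5  {2,3,4,6,8} 1  {3,4,6,8,9} 5  {4,6,7,8,9} 10  {5,6,7,8,9} 10
  6 to go: {0,2,3,4,6,8} 1  {1,5,6,7,8,9} 15  {2,3,4,6,8,9} 6  {3,4,6,7,8,9} 15  {4,5,6,7,8,9} 20
  7 to go: {0,2,3,4,6,8,9} 7  {1,4,5,6,7,8,9} 35  {2,3,4,6,7,8,9} 21  {3,4,5,6,7,8,9} 35
  8 to go: {0,2,3,4,6,7,8,9} 28  {1,3,4,5,6,7,8,9} 70  {2,3,4,5,6,7,8,9} 56
  if 0:a drops first: 126 orders
  if 1:b drops first: 84 orders
heap linearizations: 210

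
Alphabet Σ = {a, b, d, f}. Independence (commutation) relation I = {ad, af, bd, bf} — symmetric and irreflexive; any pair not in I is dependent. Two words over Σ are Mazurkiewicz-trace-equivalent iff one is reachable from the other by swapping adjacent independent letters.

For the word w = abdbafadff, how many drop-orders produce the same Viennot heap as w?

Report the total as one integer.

252

#0=a has no predecessor
#1=b depends on [0:a]
#2=d has no predecessor
#3=b depends on [1:b]
#4=a depends on [3:b]
#5=f depends on [2:d]
#6=a depends on [4:a]
#7=d depends on [5:f]
#8=f depends on [7:d]
#9=f depends on [8:f]
sources: [0:a, 2:d]
N(rest) = Σ N(rest − s) over sources s of rest; N(one piece) = 1:
  size 1 → [6]=1  [9]=1
  size 2 → [4,6]=1  [6,9]=2  [8,9]=1
  size 3 → [3,4,6]=1  [4,6,9]=3  [6,8,9]=3  [7,8,9]=1
  size 4 → [1,3,4,6]=1  [3,4,6,9]=4  [4,6,8,9]=6  [5,7,8,9]=1  [6,7,8,9]=4
  size 5 → [0,1,3,4,6]=1  [1,3,4,6,9]=5  [2,5,7,8,9]=1  [3,4,6,8,9]=10  [4,6,7,8,9]=10  [5,6,7,8,9]=5
  size 6 → [0,1,3,4,6,9]=6  [1,3,4,6,8,9]=15  [2,5,6,7,8,9]=6  [3,4,6,7,8,9]=20  [4,5,6,7,8,9]=15
  size 7 → [0,1,3,4,6,8,9]=21  [1,3,4,6,7,8,9]=35  [2,4,5,6,7,8,9]=21  [3,4,5,6,7,8,9]=35
  size 8 → [0,1,3,4,6,7,8,9]=56  [1,3,4,5,6,7,8,9]=70  [2,3,4,5,6,7,8,9]=56
  first=0(a) contributes 126
  first=2(d) contributes 126
|[w]| = 252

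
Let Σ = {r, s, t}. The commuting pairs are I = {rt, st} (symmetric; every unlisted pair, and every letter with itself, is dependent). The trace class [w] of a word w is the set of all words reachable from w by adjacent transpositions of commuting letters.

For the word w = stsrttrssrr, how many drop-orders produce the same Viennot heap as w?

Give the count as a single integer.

165

piece 0:s — minimal
piece 1:t — minimal
piece 2:s rests on {0:s}
piece 3:r rests on {2:s}
piece 4:t rests on {1:t}
piece 5:t rests on {4:t}
piece 6:r rests on {3:r}
piece 7:s rests on {6:r}
piece 8:s rests on {7:s}
piece 9:r rests on {8:s}
piece 10:r rests on {9:r}
minimal pieces: {0:s, 1:t}
ways to finish when only these pieces remain (= sum over removing one remaining piece with nothing left below it):
  1 left: {5}→1  {10}→1
  2 left: {4,5}→1  {5,10}→2  {9,10}→1
  3 left: {1,4,5}→1  {4,5,10}→3  {5,9,10}→3  {8,9,10}→1
  4 left: {1,4,5,10}→4  {4,5,9,10}→6  {5,8,9,10}→4  {7,8,9,10}→1
  5 left: {1,4,5,9,10}→10  {4,5,8,9,10}→10  {5,7,8,9,10}→5  {6,7,8,9,10}→1
  6 left: {1,4,5,8,9,10}→20  {3,6,7,8,9,10}→1  {4,5,7,8,9,10}→15  {5,6,7,8,9,10}→6
  7 left: {1,4,5,7,8,9,10}→35  {2,3,6,7,8,9,10}→1  {3,5,6,7,8,9,10}→7  {4,5,6,7,8,9,10}→21
  8 left: {0,2,3,6,7,8,9,10}→1  {1,4,5,6,7,8,9,10}→56  {2,3,5,6,7,8,9,10}→8  {3,4,5,6,7,8,9,10}→28
  9 left: {0,2,3,5,6,7,8,9,10}→9  {1,3,4,5,6,7,8,9,10}→84  {2,3,4,5,6,7,8,9,10}→36
  placing 0:s first → 120 extensions
  placing 1:t first → 45 extensions
total linear extensions = 165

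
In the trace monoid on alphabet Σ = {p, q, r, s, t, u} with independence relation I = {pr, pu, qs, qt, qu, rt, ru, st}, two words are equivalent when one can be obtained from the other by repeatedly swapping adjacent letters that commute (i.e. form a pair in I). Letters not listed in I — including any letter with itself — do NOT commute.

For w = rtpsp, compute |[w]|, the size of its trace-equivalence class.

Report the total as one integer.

#0=r has no predecessor
#1=t has no predecessor
#2=p depends on [1:t]
#3=s depends on [0:r, 2:p]
#4=p depends on [3:s]
sources: [0:r, 1:t]
N(rest) = Σ N(rest − s) over sources s of rest; N(one piece) = 1:
  size 1 → [4]=1
  size 2 → [3,4]=1
  size 3 → [0,3,4]=1  [2,3,4]=1
  first=0(r) contributes 1
  first=1(t) contributes 2
|[w]| = 3

3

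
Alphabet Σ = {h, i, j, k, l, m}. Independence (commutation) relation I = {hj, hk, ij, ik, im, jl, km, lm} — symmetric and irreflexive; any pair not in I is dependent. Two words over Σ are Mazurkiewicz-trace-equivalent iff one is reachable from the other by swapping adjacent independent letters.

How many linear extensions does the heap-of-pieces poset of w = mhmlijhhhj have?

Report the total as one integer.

drop 0:m onto floor
drop 1:h onto {0:m}
drop 2:m onto {1:h}
drop 3:l onto {1:h}
drop 4:i onto {3:l}
drop 5:j onto {2:m}
drop 6:h onto {2:m, 4:i}
drop 7:h onto {6:h}
drop 8:h onto {7:h}
drop 9:j onto {5:j}
ground layer = {0:m}
drop-orders for the pieces not yet dropped (sum over which currently-grounded one goes next):
  1 to go: {8} 1  {9} 1
  2 to go: {5,9} 1  {7,8} 1  {8,9} 2
  3 to go: {5,8,9} 3  {6,7,8} 1  {7,8,9} 3
  4 to go: {4,6,7,8} 1  {5,7,8,9} 6  {6,7,8,9} 4
  5 to go: {3,4,6,7,8} 1  {4,6,7,8,9} 5  {5,6,7,8,9} 10
  6 to go: {2,5,6,7,8,9} 10  {3,4,6,7,8,9} 6  {4,5,6,7,8,9} 15
  7 to go: {2,4,5,6,7,8,9} 25  {3,4,5,6,7,8,9} 21
  8 to go: {2,3,4,5,6,7,8,9} 46
  if 0:m drops first: 46 orders

46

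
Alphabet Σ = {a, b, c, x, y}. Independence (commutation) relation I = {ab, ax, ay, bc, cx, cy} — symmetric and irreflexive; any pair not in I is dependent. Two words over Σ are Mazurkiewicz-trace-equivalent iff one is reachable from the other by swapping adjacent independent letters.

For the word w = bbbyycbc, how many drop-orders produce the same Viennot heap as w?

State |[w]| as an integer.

#0=b has no predecessor
#1=b depends on [0:b]
#2=b depends on [1:b]
#3=y depends on [2:b]
#4=y depends on [3:y]
#5=c has no predecessor
#6=b depends on [4:y]
#7=c depends on [5:c]
sources: [0:b, 5:c]
N(rest) = Σ N(rest − s) over sources s of rest; N(one piece) = 1:
  size 1 → [6]=1  [7]=1
  size 2 → [4,6]=1  [5,7]=1  [6,7]=2
  size 3 → [3,4,6]=1  [4,6,7]=3  [5,6,7]=3
  size 4 → [2,3,4,6]=1  [3,4,6,7]=4  [4,5,6,7]=6
  size 5 → [1,2,3,4,6]=1  [2,3,4,6,7]=5  [3,4,5,6,7]=10
  size 6 → [0,1,2,3,4,6]=1  [1,2,3,4,6,7]=6  [2,3,4,5,6,7]=15
  first=0(b) contributes 21
  first=5(c) contributes 7
|[w]| = 28

28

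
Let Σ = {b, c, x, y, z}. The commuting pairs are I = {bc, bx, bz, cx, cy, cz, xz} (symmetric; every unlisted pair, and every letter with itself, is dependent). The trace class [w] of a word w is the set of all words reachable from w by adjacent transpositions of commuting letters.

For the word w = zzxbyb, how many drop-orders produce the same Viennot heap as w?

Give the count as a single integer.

12

0(z) covers ∅
1(z) covers 0:z
2(x) covers ∅
3(b) covers ∅
4(y) covers 1:z, 2:x, 3:b
5(b) covers 4:y
floor of heap: 0:z, 2:x, 3:b
completions by unplaced set U, small U first (add the entries for U minus each lowest piece of U):
  |U|=1: {5}:1
  |U|=2: {4,5}:1
  |U|=3: {1,4,5}:1  {2,4,5}:1  {3,4,5}:1
  |U|=4: {0,1,4,5}:1  {1,2,4,5}:2  {1,3,4,5}:2  {2,3,4,5}:2
  start at 0(z): 6
  start at 2(x): 3
  start at 3(b): 3
sum over floor = 12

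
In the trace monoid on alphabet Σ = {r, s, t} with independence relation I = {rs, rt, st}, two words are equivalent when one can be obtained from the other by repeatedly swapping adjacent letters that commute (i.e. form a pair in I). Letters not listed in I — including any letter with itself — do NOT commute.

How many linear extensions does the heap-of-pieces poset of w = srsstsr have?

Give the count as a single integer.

105

#0=s has no predecessor
#1=r has no predecessor
#2=s depends on [0:s]
#3=s depends on [2:s]
#4=t has no predecessor
#5=s depends on [3:s]
#6=r depends on [1:r]
sources: [0:s, 1:r, 4:t]
N(rest) = Σ N(rest − s) over sources s of rest; N(one piece) = 1:
  size 1 → [4]=1  [5]=1  [6]=1
  size 2 → [1,6]=1  [3,5]=1  [4,5]=2  [4,6]=2  [5,6]=2
  size 3 → [1,4,6]=3  [1,5,6]=3  [2,3,5]=1  [3,4,5]=3  [3,5,6]=3  [4,5,6]=6
  size 4 → [0,2,3,5]=1  [1,3,5,6]=6  [1,4,5,6]=12  [2,3,4,5]=4  [2,3,5,6]=4  [3,4,5,6]=12
  size 5 → [0,2,3,4,5]=5  [0,2,3,5,6]=5  [1,2,3,5,6]=10  [1,3,4,5,6]=30  [2,3,4,5,6]=20
  first=0(s) contributes 60
  first=1(r) contributes 30
  first=4(t) contributes 15
|[w]| = 105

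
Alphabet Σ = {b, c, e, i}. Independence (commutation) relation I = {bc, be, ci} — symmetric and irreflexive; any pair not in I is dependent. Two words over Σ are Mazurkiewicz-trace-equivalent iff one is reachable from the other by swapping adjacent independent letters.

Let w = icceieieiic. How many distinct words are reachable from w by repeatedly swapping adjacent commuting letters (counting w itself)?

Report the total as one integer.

0(i) covers ∅
1(c) covers ∅
2(c) covers 1:c
3(e) covers 0:i, 2:c
4(i) covers 3:e
5(e) covers 4:i
6(i) covers 5:e
7(e) covers 6:i
8(i) covers 7:e
9(i) covers 8:i
10(c) covers 7:e
floor of heap: 0:i, 1:c
completions by unplaced set U, small U first (add the entries for U minus each lowest piece of U):
  |U|=1: {9}:1  {10}:1
  |U|=2: {8,9}:1  {9,10}:2
  |U|=3: {8,9,10}:3
  |U|=4: {7,8,9,10}:3
  |U|=5: {6,7,8,9,10}:3
  |U|=6: {5,6,7,8,9,10}:3
  |U|=7: {4,5,6,7,8,9,10}:3
  |U|=8: {3,4,5,6,7,8,9,10}:3
  |U|=9: {0,3,4,5,6,7,8,9,10}:3  {2,3,4,5,6,7,8,9,10}:3
  start at 0(i): 3
  start at 1(c): 6
sum over floor = 9

9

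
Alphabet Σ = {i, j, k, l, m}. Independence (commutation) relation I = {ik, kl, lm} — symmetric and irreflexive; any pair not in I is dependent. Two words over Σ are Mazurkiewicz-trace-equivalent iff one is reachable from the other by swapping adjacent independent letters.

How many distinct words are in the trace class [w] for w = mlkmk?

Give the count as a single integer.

#0=m has no predecessor
#1=l has no predecessor
#2=k depends on [0:m]
#3=m depends on [2:k]
#4=k depends on [3:m]
sources: [0:m, 1:l]
N(rest) = Σ N(rest − s) over sources s of rest; N(one piece) = 1:
  size 1 → [1]=1  [4]=1
  size 2 → [1,4]=2  [3,4]=1
  size 3 → [1,3,4]=3  [2,3,4]=1
  first=0(m) contributes 4
  first=1(l) contributes 1
|[w]| = 5

5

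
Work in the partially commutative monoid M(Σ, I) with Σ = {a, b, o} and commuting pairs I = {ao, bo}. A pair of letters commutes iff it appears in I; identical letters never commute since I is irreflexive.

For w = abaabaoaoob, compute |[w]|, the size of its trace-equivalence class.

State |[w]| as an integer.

piece 0:a — minimal
piece 1:b rests on {0:a}
piece 2:a rests on {1:b}
piece 3:a rests on {2:a}
piece 4:b rests on {3:a}
piece 5:a rests on {4:b}
piece 6:o — minimal
piece 7:a rests on {5:a}
piece 8:o rests on {6:o}
piece 9:o rests on {8:o}
piece 10:b rests on {7:a}
minimal pieces: {0:a, 6:o}
ways to finish when only these pieces remain (= sum over removing one remaining piece with nothing left below it):
  1 left: {9}→1  {10}→1
  2 left: {7,10}→1  {8,9}→1  {9,10}→2
  3 left: {5,7,10}→1  {6,8,9}→1  {7,9,10}→3  {8,9,10}→3
  4 left: {4,5,7,10}→1  {5,7,9,10}→4  {6,8,9,10}→4  {7,8,9,10}→6
  5 left: {3,4,5,7,10}→1  {4,5,7,9,10}→5  {5,7,8,9,10}→10  {6,7,8,9,10}→10
  6 left: {2,3,4,5,7,10}→1  {3,4,5,7,9,10}→6  {4,5,7,8,9,10}→15  {5,6,7,8,9,10}→20
  7 left: {1,2,3,4,5,7,10}→1  {2,3,4,5,7,9,10}→7  {3,4,5,7,8,9,10}→21  {4,5,6,7,8,9,10}→35
  8 left: {0,1,2,3,4,5,7,10}→1  {1,2,3,4,5,7,9,10}→8  {2,3,4,5,7,8,9,10}→28  {3,4,5,6,7,8,9,10}→56
  9 left: {0,1,2,3,4,5,7,9,10}→9  {1,2,3,4,5,7,8,9,10}→36  {2,3,4,5,6,7,8,9,10}→84
  placing 0:a first → 120 extensions
  placing 6:o first → 45 extensions
total linear extensions = 165

165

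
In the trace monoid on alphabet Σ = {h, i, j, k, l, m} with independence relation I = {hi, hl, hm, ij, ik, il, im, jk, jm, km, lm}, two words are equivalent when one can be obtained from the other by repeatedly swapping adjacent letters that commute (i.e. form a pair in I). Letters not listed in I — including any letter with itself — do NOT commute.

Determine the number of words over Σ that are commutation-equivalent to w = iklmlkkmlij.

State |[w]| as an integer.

#0=i has no predecessor
#1=k has no predecessor
#2=l depends on [1:k]
#3=m has no predecessor
#4=l depends on [2:l]
#5=k depends on [4:l]
#6=k depends on [5:k]
#7=m depends on [3:m]
#8=l depends on [6:k]
#9=i depends on [0:i]
#10=j depends on [8:l]
sources: [0:i, 1:k, 3:m]
N(rest) = Σ N(rest − s) over sources s of rest; N(one piece) = 1:
  size 1 → [7]=1  [9]=1  [10]=1
  size 2 → [0,9]=1  [3,7]=1  [7,9]=2  [7,10]=2  [8,10]=1  [9,10]=2
  size 3 → [0,7,9]=3  [0,9,10]=3  [3,7,9]=3  [3,7,10]=3  [6,8,10]=1  [7,8,10]=3  [7,9,10]=6  [8,9,10]=3
  size 4 → [0,3,7,9]=6  [0,7,9,10]=12  [0,8,9,10]=6  [3,7,8,10]=6  [3,7,9,10]=12  [5,6,8,10]=1  [6,7,8,10]=4  [6,8,9,10]=4  [7,8,9,10]=12
  size 5 → [0,3,7,9,10]=30  [0,6,8,9,10]=10  [0,7,8,9,10]=30  [3,6,7,8,10]=10  [3,7,8,9,10]=30  [4,5,6,8,10]=1  [5,6,7,8,10]=5  [5,6,8,9,10]=5  [6,7,8,9,10]=20
  size 6 → [0,3,7,8,9,10]=90  [0,5,6,8,9,10]=15  [0,6,7,8,9,10]=60  [2,4,5,6,8,10]=1  [3,5,6,7,8,10]=15  [3,6,7,8,9,10]=60  [4,5,6,7,8,10]=6  [4,5,6,8,9,10]=6  [5,6,7,8,9,10]=30
  size 7 → [0,3,6,7,8,9,10]=210  [0,4,5,6,8,9,10]=21  [0,5,6,7,8,9,10]=105  [1,2,4,5,6,8,10]=1  [2,4,5,6,7,8,10]=7  [2,4,5,6,8,9,10]=7  [3,4,5,6,7,8,10]=21  [3,5,6,7,8,9,10]=105  [4,5,6,7,8,9,10]=42
  size 8 → [0,2,4,5,6,8,9,10]=28  [0,3,5,6,7,8,9,10]=420  [0,4,5,6,7,8,9,10]=168  [1,2,4,5,6,7,8,10]=8  [1,2,4,5,6,8,9,10]=8  [2,3,4,5,6,7,8,10]=28  [2,4,5,6,7,8,9,10]=56  [3,4,5,6,7,8,9,10]=168
  size 9 → [0,1,2,4,5,6,8,9,10]=36  [0,2,4,5,6,7,8,9,10]=252  [0,3,4,5,6,7,8,9,10]=756  [1,2,3,4,5,6,7,8,10]=36  [1,2,4,5,6,7,8,9,10]=72  [2,3,4,5,6,7,8,9,10]=252
  first=0(i) contributes 360
  first=1(k) contributes 1260
  first=3(m) contributes 360
|[w]| = 1980

1980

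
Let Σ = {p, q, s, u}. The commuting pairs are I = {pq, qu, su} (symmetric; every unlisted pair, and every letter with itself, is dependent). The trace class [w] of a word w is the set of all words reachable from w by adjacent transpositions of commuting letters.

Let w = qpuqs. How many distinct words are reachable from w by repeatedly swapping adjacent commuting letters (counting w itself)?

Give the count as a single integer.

piece 0:q — minimal
piece 1:p — minimal
piece 2:u rests on {1:p}
piece 3:q rests on {0:q}
piece 4:s rests on {1:p, 3:q}
minimal pieces: {0:q, 1:p}
ways to finish when only these pieces remain (= sum over removing one remaining piece with nothing left below it):
  1 left: {2}→1  {4}→1
  2 left: {2,4}→2  {3,4}→1
  3 left: {0,3,4}→1  {1,2,4}→2  {2,3,4}→3
  placing 0:q first → 5 extensions
  placing 1:p first → 4 extensions
total linear extensions = 9

9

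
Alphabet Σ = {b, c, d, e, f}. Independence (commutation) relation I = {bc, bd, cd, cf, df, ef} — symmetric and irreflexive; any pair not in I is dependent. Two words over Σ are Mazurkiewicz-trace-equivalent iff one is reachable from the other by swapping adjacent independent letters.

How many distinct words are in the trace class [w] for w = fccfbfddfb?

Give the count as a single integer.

0(f) covers ∅
1(c) covers ∅
2(c) covers 1:c
3(f) covers 0:f
4(b) covers 3:f
5(f) covers 4:b
6(d) covers ∅
7(d) covers 6:d
8(f) covers 5:f
9(b) covers 8:f
floor of heap: 0:f, 1:c, 6:d
completions by unplaced set U, small U first (add the entries for U minus each lowest piece of U):
  |U|=1: {2}:1  {7}:1  {9}:1
  |U|=2: {1,2}:1  {2,7}:2  {2,9}:2  {6,7}:1  {7,9}:2  {8,9}:1
  |U|=3: {1,2,7}:3  {1,2,9}:3  {2,6,7}:3  {2,7,9}:6  {2,8,9}:3  {5,8,9}:1  {6,7,9}:3  {7,8,9}:3
  |U|=4: {1,2,6,7}:6  {1,2,7,9}:12  {1,2,8,9}:6  {2,5,8,9}:4  {2,6,7,9}:12  {2,7,8,9}:12  {4,5,8,9}:1  {5,7,8,9}:4  {6,7,8,9}:6
  |U|=5: {1,2,5,8,9}:10  {1,2,6,7,9}:30  {1,2,7,8,9}:30  {2,4,5,8,9}:5  {2,5,7,8,9}:20  {2,6,7,8,9}:30  {3,4,5,8,9}:1  {4,5,7,8,9}:5  {5,6,7,8,9}:10
  |U|=6: {0,3,4,5,8,9}:1  {1,2,4,5,8,9}:15  {1,2,5,7,8,9}:60  {1,2,6,7,8,9}:90  {2,3,4,5,8,9}:6  {2,4,5,7,8,9}:30  {2,5,6,7,8,9}:60  {3,4,5,7,8,9}:6  {4,5,6,7,8,9}:15
  |U|=7: {0,2,3,4,5,8,9}:7  {0,3,4,5,7,8,9}:7  {1,2,3,4,5,8,9}:21  {1,2,4,5,7,8,9}:105  {1,2,5,6,7,8,9}:210  {2,3,4,5,7,8,9}:42  {2,4,5,6,7,8,9}:105  {3,4,5,6,7,8,9}:21
  |U|=8: {0,1,2,3,4,5,8,9}:28  {0,2,3,4,5,7,8,9}:56  {0,3,4,5,6,7,8,9}:28  {1,2,3,4,5,7,8,9}:168  {1,2,4,5,6,7,8,9}:420  {2,3,4,5,6,7,8,9}:168
  start at 0(f): 756
  start at 1(c): 252
  start at 6(d): 252
sum over floor = 1260

1260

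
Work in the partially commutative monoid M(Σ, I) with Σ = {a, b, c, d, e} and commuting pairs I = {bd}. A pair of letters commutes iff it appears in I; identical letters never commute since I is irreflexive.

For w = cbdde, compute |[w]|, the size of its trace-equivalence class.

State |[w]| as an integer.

drop 0:c onto floor
drop 1:b onto {0:c}
drop 2:d onto {0:c}
drop 3:d onto {2:d}
drop 4:e onto {1:b, 3:d}
ground layer = {0:c}
drop-orders for the pieces not yet dropped (sum over which currently-grounded one goes next):
  1 to go: {4} 1
  2 to go: {1,4} 1  {3,4} 1
  3 to go: {1,3,4} 2  {2,3,4} 1
  if 0:c drops first: 3 orders

3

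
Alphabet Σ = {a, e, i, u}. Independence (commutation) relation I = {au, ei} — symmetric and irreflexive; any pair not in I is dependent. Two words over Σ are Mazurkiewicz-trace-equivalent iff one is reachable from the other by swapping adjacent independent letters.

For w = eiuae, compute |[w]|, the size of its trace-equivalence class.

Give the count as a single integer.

4

piece 0:e — minimal
piece 1:i — minimal
piece 2:u rests on {0:e, 1:i}
piece 3:a rests on {0:e, 1:i}
piece 4:e rests on {2:u, 3:a}
minimal pieces: {0:e, 1:i}
ways to finish when only these pieces remain (= sum over removing one remaining piece with nothing left below it):
  1 left: {4}→1
  2 left: {2,4}→1  {3,4}→1
  3 left: {2,3,4}→2
  placing 0:e first → 2 extensions
  placing 1:i first → 2 extensions
total linear extensions = 4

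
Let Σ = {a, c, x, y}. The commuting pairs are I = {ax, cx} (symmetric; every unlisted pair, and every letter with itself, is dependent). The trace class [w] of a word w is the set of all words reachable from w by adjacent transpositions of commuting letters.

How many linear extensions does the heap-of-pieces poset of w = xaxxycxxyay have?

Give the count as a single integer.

12

drop 0:x onto floor
drop 1:a onto floor
drop 2:x onto {0:x}
drop 3:x onto {2:x}
drop 4:y onto {1:a, 3:x}
drop 5:c onto {4:y}
drop 6:x onto {4:y}
drop 7:x onto {6:x}
drop 8:y onto {5:c, 7:x}
drop 9:a onto {8:y}
drop 10:y onto {9:a}
ground layer = {0:x, 1:a}
drop-orders for the pieces not yet dropped (sum over which currently-grounded one goes next):
  1 to go: {10} 1
  2 to go: {9,10} 1
  3 to go: {8,9,10} 1
  4 to go: {5,8,9,10} 1  {7,8,9,10} 1
  5 to go: {5,7,8,9,10} 2  {6,7,8,9,10} 1
  6 to go: {5,6,7,8,9,10} 3
  7 to go: {4,5,6,7,8,9,10} 3
  8 to go: {1,4,5,6,7,8,9,10} 3  {3,4,5,6,7,8,9,10} 3
  9 to go: {1,3,4,5,6,7,8,9,10} 6  {2,3,4,5,6,7,8,9,10} 3
  if 0:x drops first: 9 orders
  if 1:a drops first: 3 orders
heap linearizations: 12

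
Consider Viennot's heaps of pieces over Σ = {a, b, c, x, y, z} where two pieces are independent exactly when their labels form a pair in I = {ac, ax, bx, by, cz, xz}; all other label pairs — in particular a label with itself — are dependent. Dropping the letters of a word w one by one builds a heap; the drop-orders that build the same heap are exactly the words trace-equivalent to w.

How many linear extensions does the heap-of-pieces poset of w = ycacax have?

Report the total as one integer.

0(y) covers ∅
1(c) covers 0:y
2(a) covers 0:y
3(c) covers 1:c
4(a) covers 2:a
5(x) covers 3:c
floor of heap: 0:y
completions by unplaced set U, small U first (add the entries for U minus each lowest piece of U):
  |U|=1: {4}:1  {5}:1
  |U|=2: {2,4}:1  {3,5}:1  {4,5}:2
  |U|=3: {1,3,5}:1  {2,4,5}:3  {3,4,5}:3
  |U|=4: {1,3,4,5}:4  {2,3,4,5}:6
  start at 0(y): 10

10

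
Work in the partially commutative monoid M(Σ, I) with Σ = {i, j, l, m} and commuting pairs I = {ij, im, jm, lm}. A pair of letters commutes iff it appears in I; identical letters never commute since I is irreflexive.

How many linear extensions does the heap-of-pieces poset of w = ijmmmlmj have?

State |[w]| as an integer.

140

drop 0:i onto floor
drop 1:j onto floor
drop 2:m onto floor
drop 3:m onto {2:m}
drop 4:m onto {3:m}
drop 5:l onto {0:i, 1:j}
drop 6:m onto {4:m}
drop 7:j onto {5:l}
ground layer = {0:i, 1:j, 2:m}
drop-orders for the pieces not yet dropped (sum over which currently-grounded one goes next):
  1 to go: {6} 1  {7} 1
  2 to go: {4,6} 1  {5,7} 1  {6,7} 2
  3 to go: {0,5,7} 1  {1,5,7} 1  {3,4,6} 1  {4,6,7} 3  {5,6,7} 3
  4 to go: {0,1,5,7} 2  {0,5,6,7} 4  {1,5,6,7} 4  {2,3,4,6} 1  {3,4,6,7} 4  {4,5,6,7} 6
  5 to go: {0,1,5,6,7} 10  {0,4,5,6,7} 10  {1,4,5,6,7} 10  {2,3,4,6,7} 5  {3,4,5,6,7} 10
  6 to go: {0,1,4,5,6,7} 30  {0,3,4,5,6,7} 20  {1,3,4,5,6,7} 20  {2,3,4,5,6,7} 15
  if 0:i drops first: 35 orders
  if 1:j drops first: 35 orders
  if 2:m drops first: 70 orders
heap linearizations: 140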